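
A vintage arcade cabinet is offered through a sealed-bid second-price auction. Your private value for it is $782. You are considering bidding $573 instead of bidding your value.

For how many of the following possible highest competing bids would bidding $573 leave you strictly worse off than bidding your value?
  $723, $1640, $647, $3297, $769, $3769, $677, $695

5

The deviation hurts exactly when the highest competing bid lies strictly between $573 and $782 — underbidding then forfeits a profitable win.
$723: inside the interval → strictly worse (loss $59).
$1640: above both → same outcome either way.
$647: inside the interval → strictly worse (loss $135).
$3297: above both → same outcome either way.
$769: inside the interval → strictly worse (loss $13).
$3769: above both → same outcome either way.
$677: inside the interval → strictly worse (loss $105).
$695: inside the interval → strictly worse (loss $87).
Count: 5.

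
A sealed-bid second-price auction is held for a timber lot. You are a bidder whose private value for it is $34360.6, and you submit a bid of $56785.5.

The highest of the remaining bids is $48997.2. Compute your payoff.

Your bid $56785.5 exceeds the highest competing bid $48997.2, so you win.
In a second-price auction the winner pays the second-highest bid, $48997.2.
Payoff = value − price = $34360.6 − $48997.2 = −$14636.6.

−$14636.6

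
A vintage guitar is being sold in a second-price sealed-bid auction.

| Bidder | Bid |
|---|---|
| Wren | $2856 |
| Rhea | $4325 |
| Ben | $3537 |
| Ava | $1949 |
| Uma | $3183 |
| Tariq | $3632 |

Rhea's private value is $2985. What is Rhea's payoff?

−$647

Highest bid: Rhea at $4325, so Rhea wins.
Second-highest bid: Tariq at $3632 — that is the price the winner pays.
Rhea's payoff = value − price = $2985 − $3632 = −$647.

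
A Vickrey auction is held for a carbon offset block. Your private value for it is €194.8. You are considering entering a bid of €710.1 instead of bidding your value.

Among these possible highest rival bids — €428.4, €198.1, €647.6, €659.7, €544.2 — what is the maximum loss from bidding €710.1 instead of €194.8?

€464.9

€428.4: truthful gives €0, deviation gives −€233.6 → loss €233.6.
€198.1: truthful gives €0, deviation gives −€3.3 → loss €3.3.
€647.6: truthful gives €0, deviation gives −€452.8 → loss €452.8.
€659.7: truthful gives €0, deviation gives −€464.9 → loss €464.9.
€544.2: truthful gives €0, deviation gives −€349.4 → loss €349.4.
Maximum loss: €464.9.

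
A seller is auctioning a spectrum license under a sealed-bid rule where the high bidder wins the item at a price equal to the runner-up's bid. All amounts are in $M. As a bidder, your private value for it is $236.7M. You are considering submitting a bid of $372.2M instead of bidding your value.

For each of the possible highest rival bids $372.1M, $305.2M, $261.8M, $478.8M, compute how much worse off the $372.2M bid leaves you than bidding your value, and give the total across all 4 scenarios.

$229M

The deviation costs you only when the competing bid falls strictly between $236.7M and $372.2M; elsewhere both bids give the same outcome.
$372.1M: truthful payoff $0M, deviation payoff −$135.4M → loss $135.4M.
$305.2M: truthful payoff $0M, deviation payoff −$68.5M → loss $68.5M.
$261.8M: truthful payoff $0M, deviation payoff −$25.1M → loss $25.1M.
$478.8M: outcomes coincide → loss $0M.
Total loss = $135.4M + $68.5M + $25.1M = $229M.
Because the price is fixed by the runner-up's bid, deviating from your value can only change a good outcome into a bad one — never the reverse.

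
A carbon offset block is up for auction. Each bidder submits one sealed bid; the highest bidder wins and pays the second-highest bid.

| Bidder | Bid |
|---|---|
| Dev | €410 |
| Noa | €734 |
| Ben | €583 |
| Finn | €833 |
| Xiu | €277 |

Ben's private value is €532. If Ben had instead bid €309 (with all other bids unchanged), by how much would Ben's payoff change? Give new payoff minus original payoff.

€0

The highest bid among the other bidders is €833; Ben's bid doesn't change that.
Original bid €583: Ben is not highest (top rival bid is €833); payoff €0.
Alternative bid €309: Ben is not highest (top rival bid is €833); payoff €0.
Change in payoff = €0 − (€0) = €0.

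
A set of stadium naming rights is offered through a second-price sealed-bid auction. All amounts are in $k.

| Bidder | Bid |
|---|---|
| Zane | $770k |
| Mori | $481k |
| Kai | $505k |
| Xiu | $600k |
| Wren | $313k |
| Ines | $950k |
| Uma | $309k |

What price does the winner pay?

Highest bid: Ines at $950k, so Ines wins.
Second-highest bid: Zane at $770k — that is the price the winner pays.

$770k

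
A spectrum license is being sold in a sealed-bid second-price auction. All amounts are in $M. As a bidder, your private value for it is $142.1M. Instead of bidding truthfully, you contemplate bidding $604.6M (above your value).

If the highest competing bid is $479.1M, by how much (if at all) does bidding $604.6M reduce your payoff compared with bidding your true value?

Bidding your value $142.1M: you lose (since $142.1M < $479.1M). Payoff $0M.
Bidding $604.6M: you win and pay $479.1M. Payoff $142.1M − $479.1M = −$337M.
The competing bid $479.1M lies between your value and your inflated bid, so overbidding wins an item priced above your value.
Loss from deviating = $0M − (−$337M) = $337M.

$337M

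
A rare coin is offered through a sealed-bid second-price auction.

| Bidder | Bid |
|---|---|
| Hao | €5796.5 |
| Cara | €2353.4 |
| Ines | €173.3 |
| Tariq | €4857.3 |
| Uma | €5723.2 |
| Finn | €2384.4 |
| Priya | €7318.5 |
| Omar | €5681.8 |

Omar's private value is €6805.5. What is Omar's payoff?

€0

Highest bid: Priya at €7318.5, so Priya wins.
Second-highest bid: Hao at €5796.5 — that is the price the winner pays.
Omar did not win, so Omar pays nothing and receives nothing: payoff €0.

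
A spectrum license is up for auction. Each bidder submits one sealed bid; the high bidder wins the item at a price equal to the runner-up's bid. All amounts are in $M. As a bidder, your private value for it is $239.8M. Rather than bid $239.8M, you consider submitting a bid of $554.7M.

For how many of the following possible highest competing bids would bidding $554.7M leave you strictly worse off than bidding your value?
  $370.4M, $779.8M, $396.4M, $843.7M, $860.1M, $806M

The deviation hurts exactly when the highest competing bid lies strictly between $239.8M and $554.7M — overbidding then wins at a price above your value.
$370.4M: inside the interval → strictly worse (loss $130.6M).
$779.8M: above both → same outcome either way.
$396.4M: inside the interval → strictly worse (loss $156.6M).
$843.7M: above both → same outcome either way.
$860.1M: above both → same outcome either way.
$806M: above both → same outcome either way.
Count: 2.

2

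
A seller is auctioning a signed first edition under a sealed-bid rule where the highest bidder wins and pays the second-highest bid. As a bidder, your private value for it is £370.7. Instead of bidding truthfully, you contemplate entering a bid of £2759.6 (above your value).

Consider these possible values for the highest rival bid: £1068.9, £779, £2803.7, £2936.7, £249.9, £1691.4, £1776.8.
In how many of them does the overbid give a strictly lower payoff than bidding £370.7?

4

The deviation hurts exactly when the highest competing bid lies strictly between £370.7 and £2759.6 — overbidding then wins at a price above your value.
£1068.9: inside the interval → strictly worse (loss £698.2).
£779: inside the interval → strictly worse (loss £408.3).
£2803.7: above both → same outcome either way.
£2936.7: above both → same outcome either way.
£249.9: below both → same outcome either way.
£1691.4: inside the interval → strictly worse (loss £1320.7).
£1776.8: inside the interval → strictly worse (loss £1406.1).
Count: 4.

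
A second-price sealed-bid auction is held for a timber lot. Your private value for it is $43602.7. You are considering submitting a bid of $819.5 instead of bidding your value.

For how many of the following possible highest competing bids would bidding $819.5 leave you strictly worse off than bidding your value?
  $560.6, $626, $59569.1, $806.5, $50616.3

0

The deviation hurts exactly when the highest competing bid lies strictly between $819.5 and $43602.7 — underbidding then forfeits a profitable win.
$560.6: below both → same outcome either way.
$626: below both → same outcome either way.
$59569.1: above both → same outcome either way.
$806.5: below both → same outcome either way.
$50616.3: above both → same outcome either way.
Count: 0.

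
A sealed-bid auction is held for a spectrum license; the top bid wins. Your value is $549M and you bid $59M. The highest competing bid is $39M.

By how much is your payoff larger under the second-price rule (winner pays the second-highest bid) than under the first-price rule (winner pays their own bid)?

$20M

You have the highest bid, so you win under either rule.
Second-price: pay $39M → payoff $510M.
First-price: pay your own bid $59M → payoff $490M.
Difference = $510M − ($490M) = $20M.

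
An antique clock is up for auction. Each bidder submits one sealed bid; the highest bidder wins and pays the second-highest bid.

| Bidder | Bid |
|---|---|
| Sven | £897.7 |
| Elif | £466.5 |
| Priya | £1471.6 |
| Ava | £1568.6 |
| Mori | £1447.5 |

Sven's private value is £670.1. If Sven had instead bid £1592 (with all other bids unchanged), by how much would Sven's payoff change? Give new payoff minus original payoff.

−£898.5

The highest bid among the other bidders is £1568.6; Sven's bid doesn't change that.
Original bid £897.7: Sven is not highest (top rival bid is £1568.6); payoff £0.
Alternative bid £1592: Sven is highest, pays the top rival bid £1568.6; payoff £670.1 − £1568.6 = −£898.5.
Change in payoff = −£898.5 − (£0) = −£898.5.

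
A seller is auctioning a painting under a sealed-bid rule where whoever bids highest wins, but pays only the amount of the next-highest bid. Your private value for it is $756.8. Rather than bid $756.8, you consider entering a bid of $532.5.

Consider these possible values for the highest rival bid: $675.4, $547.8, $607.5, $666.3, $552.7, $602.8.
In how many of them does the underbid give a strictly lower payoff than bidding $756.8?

The deviation hurts exactly when the highest competing bid lies strictly between $532.5 and $756.8 — underbidding then forfeits a profitable win.
$675.4: inside the interval → strictly worse (loss $81.4).
$547.8: inside the interval → strictly worse (loss $209).
$607.5: inside the interval → strictly worse (loss $149.3).
$666.3: inside the interval → strictly worse (loss $90.5).
$552.7: inside the interval → strictly worse (loss $204.1).
$602.8: inside the interval → strictly worse (loss $154).
Count: 6.

6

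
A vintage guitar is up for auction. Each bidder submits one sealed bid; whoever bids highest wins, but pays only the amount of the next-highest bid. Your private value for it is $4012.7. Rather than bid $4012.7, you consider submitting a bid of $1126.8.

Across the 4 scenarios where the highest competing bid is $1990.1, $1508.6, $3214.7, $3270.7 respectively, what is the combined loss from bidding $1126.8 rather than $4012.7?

$6066.7

The deviation costs you only when the competing bid falls strictly between $1126.8 and $4012.7; elsewhere both bids give the same outcome.
$1990.1: truthful payoff $2022.6, deviation payoff $0 → loss $2022.6.
$1508.6: truthful payoff $2504.1, deviation payoff $0 → loss $2504.1.
$3214.7: truthful payoff $798, deviation payoff $0 → loss $798.
$3270.7: truthful payoff $742, deviation payoff $0 → loss $742.
Total loss = $2022.6 + $2504.1 + $798 + $742 = $6066.7.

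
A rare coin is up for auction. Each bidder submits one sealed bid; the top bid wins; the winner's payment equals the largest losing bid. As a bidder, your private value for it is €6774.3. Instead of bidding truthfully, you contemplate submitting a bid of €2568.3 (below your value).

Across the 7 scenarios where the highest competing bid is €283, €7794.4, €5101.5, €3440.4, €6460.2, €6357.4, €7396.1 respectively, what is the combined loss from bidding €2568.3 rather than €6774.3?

€5737.7

The deviation costs you only when the competing bid falls strictly between €2568.3 and €6774.3; elsewhere both bids give the same outcome.
€283: outcomes coincide → loss €0.
€7794.4: outcomes coincide → loss €0.
€5101.5: truthful payoff €1672.8, deviation payoff €0 → loss €1672.8.
€3440.4: truthful payoff €3333.9, deviation payoff €0 → loss €3333.9.
€6460.2: truthful payoff €314.1, deviation payoff €0 → loss €314.1.
€6357.4: truthful payoff €416.9, deviation payoff €0 → loss €416.9.
€7396.1: outcomes coincide → loss €0.
Total loss = €1672.8 + €3333.9 + €314.1 + €416.9 = €5737.7.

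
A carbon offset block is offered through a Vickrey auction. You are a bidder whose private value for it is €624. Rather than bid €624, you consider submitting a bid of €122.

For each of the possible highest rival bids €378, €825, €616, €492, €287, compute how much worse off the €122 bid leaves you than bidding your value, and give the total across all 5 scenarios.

The deviation costs you only when the competing bid falls strictly between €122 and €624; elsewhere both bids give the same outcome.
€378: truthful payoff €246, deviation payoff €0 → loss €246.
€825: outcomes coincide → loss €0.
€616: truthful payoff €8, deviation payoff €0 → loss €8.
€492: truthful payoff €132, deviation payoff €0 → loss €132.
€287: truthful payoff €337, deviation payoff €0 → loss €337.
Total loss = €246 + €8 + €132 + €337 = €723.
Truthful bidding weakly dominates here: raising your bid can only win items priced above your value, and lowering it can only forfeit items priced below.

€723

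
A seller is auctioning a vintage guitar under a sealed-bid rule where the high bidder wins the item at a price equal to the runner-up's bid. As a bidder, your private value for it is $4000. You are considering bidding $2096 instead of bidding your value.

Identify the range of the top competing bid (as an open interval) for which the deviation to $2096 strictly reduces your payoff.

($2096, $4000)

If the competing bid is below $2096, both bids win at the same price — no difference.
If it is above $4000, both bids lose — no difference.
If it lies strictly between $2096 and $4000, bidding your value wins at a price below your value (positive payoff) while bidding $2096 loses (payoff 0).
So the deviation strictly hurts on the open interval ($2096, $4000).
Truthful bidding weakly dominates here: raising your bid can only win items priced above your value, and lowering it can only forfeit items priced below.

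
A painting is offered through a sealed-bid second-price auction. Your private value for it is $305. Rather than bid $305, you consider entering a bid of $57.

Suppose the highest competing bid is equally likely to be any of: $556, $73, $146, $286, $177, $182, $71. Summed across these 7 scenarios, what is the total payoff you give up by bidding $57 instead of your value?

$895

The deviation costs you only when the competing bid falls strictly between $57 and $305; elsewhere both bids give the same outcome.
$556: outcomes coincide → loss $0.
$73: truthful payoff $232, deviation payoff $0 → loss $232.
$146: truthful payoff $159, deviation payoff $0 → loss $159.
$286: truthful payoff $19, deviation payoff $0 → loss $19.
$177: truthful payoff $128, deviation payoff $0 → loss $128.
$182: truthful payoff $123, deviation payoff $0 → loss $123.
$71: truthful payoff $234, deviation payoff $0 → loss $234.
Total loss = $232 + $159 + $19 + $128 + $123 + $234 = $895.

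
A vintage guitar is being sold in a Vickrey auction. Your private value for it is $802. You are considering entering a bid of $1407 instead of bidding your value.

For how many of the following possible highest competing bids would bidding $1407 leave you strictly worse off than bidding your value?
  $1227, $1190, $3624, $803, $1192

4

The deviation hurts exactly when the highest competing bid lies strictly between $802 and $1407 — overbidding then wins at a price above your value.
$1227: inside the interval → strictly worse (loss $425).
$1190: inside the interval → strictly worse (loss $388).
$3624: above both → same outcome either way.
$803: inside the interval → strictly worse (loss $1).
$1192: inside the interval → strictly worse (loss $390).
Count: 4.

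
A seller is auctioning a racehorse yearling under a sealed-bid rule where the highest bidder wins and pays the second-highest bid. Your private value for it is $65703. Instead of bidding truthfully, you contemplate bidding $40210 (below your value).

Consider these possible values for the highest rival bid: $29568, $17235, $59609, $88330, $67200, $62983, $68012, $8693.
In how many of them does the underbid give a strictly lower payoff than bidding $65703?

The deviation hurts exactly when the highest competing bid lies strictly between $40210 and $65703 — underbidding then forfeits a profitable win.
$29568: below both → same outcome either way.
$17235: below both → same outcome either way.
$59609: inside the interval → strictly worse (loss $6094).
$88330: above both → same outcome either way.
$67200: above both → same outcome either way.
$62983: inside the interval → strictly worse (loss $2720).
$68012: above both → same outcome either way.
$8693: below both → same outcome either way.
Count: 2.

2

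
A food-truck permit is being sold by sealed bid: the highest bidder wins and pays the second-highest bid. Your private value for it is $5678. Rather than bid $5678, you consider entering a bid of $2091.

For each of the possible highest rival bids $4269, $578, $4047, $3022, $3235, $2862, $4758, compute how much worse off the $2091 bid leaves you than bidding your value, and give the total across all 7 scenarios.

The deviation costs you only when the competing bid falls strictly between $2091 and $5678; elsewhere both bids give the same outcome.
$4269: truthful payoff $1409, deviation payoff $0 → loss $1409.
$578: outcomes coincide → loss $0.
$4047: truthful payoff $1631, deviation payoff $0 → loss $1631.
$3022: truthful payoff $2656, deviation payoff $0 → loss $2656.
$3235: truthful payoff $2443, deviation payoff $0 → loss $2443.
$2862: truthful payoff $2816, deviation payoff $0 → loss $2816.
$4758: truthful payoff $920, deviation payoff $0 → loss $920.
Total loss = $1409 + $1631 + $2656 + $2443 + $2816 + $920 = $11875.

$11875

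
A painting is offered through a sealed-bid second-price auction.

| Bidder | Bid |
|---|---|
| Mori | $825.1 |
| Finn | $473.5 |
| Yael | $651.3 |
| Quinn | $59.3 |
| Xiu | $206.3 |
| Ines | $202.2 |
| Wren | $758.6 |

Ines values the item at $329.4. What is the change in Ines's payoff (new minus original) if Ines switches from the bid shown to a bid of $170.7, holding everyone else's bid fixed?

$0

The highest bid among the other bidders is $825.1; Ines's bid doesn't change that.
Original bid $202.2: Ines is not highest (top rival bid is $825.1); payoff $0.
Alternative bid $170.7: Ines is not highest (top rival bid is $825.1); payoff $0.
Change in payoff = $0 − ($0) = $0.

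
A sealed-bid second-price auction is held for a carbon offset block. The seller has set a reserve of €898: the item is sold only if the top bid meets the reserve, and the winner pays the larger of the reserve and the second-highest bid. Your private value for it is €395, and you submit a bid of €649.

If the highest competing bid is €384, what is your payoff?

Your bid €649 is the highest bid but falls below the reserve €898, so the item goes unsold. Payoff €0.

€0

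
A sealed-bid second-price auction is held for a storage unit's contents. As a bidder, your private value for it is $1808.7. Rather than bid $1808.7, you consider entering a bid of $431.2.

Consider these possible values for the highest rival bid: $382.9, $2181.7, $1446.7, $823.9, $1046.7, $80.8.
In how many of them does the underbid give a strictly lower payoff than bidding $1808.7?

The deviation hurts exactly when the highest competing bid lies strictly between $431.2 and $1808.7 — underbidding then forfeits a profitable win.
$382.9: below both → same outcome either way.
$2181.7: above both → same outcome either way.
$1446.7: inside the interval → strictly worse (loss $362).
$823.9: inside the interval → strictly worse (loss $984.8).
$1046.7: inside the interval → strictly worse (loss $762).
$80.8: below both → same outcome either way.
Count: 3.

3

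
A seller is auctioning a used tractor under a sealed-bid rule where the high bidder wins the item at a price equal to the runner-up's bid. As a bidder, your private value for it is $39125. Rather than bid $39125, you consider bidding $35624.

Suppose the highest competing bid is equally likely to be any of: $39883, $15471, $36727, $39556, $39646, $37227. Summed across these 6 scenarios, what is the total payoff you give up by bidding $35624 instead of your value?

$4296

The deviation costs you only when the competing bid falls strictly between $35624 and $39125; elsewhere both bids give the same outcome.
$39883: outcomes coincide → loss $0.
$15471: outcomes coincide → loss $0.
$36727: truthful payoff $2398, deviation payoff $0 → loss $2398.
$39556: outcomes coincide → loss $0.
$39646: outcomes coincide → loss $0.
$37227: truthful payoff $1898, deviation payoff $0 → loss $1898.
Total loss = $2398 + $1898 = $4296.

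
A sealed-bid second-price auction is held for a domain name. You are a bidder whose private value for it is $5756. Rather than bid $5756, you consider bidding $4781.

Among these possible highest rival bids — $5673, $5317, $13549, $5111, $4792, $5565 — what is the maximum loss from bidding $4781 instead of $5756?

$964

$5673: truthful gives $83, deviation gives $0 → loss $83.
$5317: truthful gives $439, deviation gives $0 → loss $439.
$13549: same outcome either way → loss $0.
$5111: truthful gives $645, deviation gives $0 → loss $645.
$4792: truthful gives $964, deviation gives $0 → loss $964.
$5565: truthful gives $191, deviation gives $0 → loss $191.
Maximum loss: $964.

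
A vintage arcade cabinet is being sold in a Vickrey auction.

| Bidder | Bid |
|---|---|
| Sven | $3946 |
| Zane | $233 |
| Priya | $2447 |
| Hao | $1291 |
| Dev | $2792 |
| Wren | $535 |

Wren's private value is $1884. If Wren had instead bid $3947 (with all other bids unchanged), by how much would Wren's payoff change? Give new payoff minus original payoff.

−$2062

The highest bid among the other bidders is $3946; Wren's bid doesn't change that.
Original bid $535: Wren is not highest (top rival bid is $3946); payoff $0.
Alternative bid $3947: Wren is highest, pays the top rival bid $3946; payoff $1884 − $3946 = −$2062.
Change in payoff = −$2062 − ($0) = −$2062.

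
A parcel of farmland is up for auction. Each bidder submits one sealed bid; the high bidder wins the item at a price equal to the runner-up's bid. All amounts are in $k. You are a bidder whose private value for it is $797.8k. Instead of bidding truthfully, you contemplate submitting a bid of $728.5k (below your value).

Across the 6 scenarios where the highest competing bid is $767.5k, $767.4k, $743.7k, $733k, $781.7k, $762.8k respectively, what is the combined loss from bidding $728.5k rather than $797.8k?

The deviation costs you only when the competing bid falls strictly between $728.5k and $797.8k; elsewhere both bids give the same outcome.
$767.5k: truthful payoff $30.3k, deviation payoff $0k → loss $30.3k.
$767.4k: truthful payoff $30.4k, deviation payoff $0k → loss $30.4k.
$743.7k: truthful payoff $54.1k, deviation payoff $0k → loss $54.1k.
$733k: truthful payoff $64.8k, deviation payoff $0k → loss $64.8k.
$781.7k: truthful payoff $16.1k, deviation payoff $0k → loss $16.1k.
$762.8k: truthful payoff $35k, deviation payoff $0k → loss $35k.
Total loss = $30.3k + $30.4k + $54.1k + $64.8k + $16.1k + $35k = $230.7k.

$230.7k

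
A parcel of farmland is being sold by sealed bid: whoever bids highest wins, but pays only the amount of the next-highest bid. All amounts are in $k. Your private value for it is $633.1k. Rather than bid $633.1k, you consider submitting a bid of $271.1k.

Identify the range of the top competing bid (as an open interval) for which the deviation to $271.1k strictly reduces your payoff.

If the competing bid is below $271.1k, both bids win at the same price — no difference.
If it is above $633.1k, both bids lose — no difference.
If it lies strictly between $271.1k and $633.1k, bidding your value wins at a price below your value (positive payoff) while bidding $271.1k loses (payoff 0).
So the deviation strictly hurts on the open interval ($271.1k, $633.1k).

($271.1k, $633.1k)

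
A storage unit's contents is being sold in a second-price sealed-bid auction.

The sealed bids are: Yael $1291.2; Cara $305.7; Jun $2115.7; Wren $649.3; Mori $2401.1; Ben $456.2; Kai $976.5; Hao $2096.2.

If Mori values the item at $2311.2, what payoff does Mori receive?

$195.5

Highest bid: Mori at $2401.1, so Mori wins.
Second-highest bid: Jun at $2115.7 — that is the price the winner pays.
Mori's payoff = value − price = $2311.2 − $2115.7 = $195.5.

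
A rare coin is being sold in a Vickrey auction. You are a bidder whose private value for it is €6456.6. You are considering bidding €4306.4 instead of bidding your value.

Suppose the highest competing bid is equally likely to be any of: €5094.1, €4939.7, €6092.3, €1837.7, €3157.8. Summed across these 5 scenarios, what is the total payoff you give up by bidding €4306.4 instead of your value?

€3243.7

The deviation costs you only when the competing bid falls strictly between €4306.4 and €6456.6; elsewhere both bids give the same outcome.
€5094.1: truthful payoff €1362.5, deviation payoff €0 → loss €1362.5.
€4939.7: truthful payoff €1516.9, deviation payoff €0 → loss €1516.9.
€6092.3: truthful payoff €364.3, deviation payoff €0 → loss €364.3.
€1837.7: outcomes coincide → loss €0.
€3157.8: outcomes coincide → loss €0.
Total loss = €1362.5 + €1516.9 + €364.3 = €3243.7.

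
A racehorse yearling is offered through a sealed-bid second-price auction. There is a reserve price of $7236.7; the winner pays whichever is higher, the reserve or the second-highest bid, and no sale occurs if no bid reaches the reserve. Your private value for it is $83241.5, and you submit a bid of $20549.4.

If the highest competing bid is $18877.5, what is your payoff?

Your bid $20549.4 is the highest and exceeds the reserve.
Price = max(second-highest bid, reserve) = max($18877.5, $7236.7) = $18877.5.
Payoff = $83241.5 − $18877.5 = $64364.

$64364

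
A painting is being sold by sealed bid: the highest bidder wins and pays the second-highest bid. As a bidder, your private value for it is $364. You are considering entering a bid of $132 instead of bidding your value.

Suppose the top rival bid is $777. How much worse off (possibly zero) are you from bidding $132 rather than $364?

$0

Bidding your value $364: you lose (since $364 < $777). Payoff $0.
Bidding $132: you lose. Payoff $0.
Difference = $0 − $0 = $0; both bids lead to the same outcome because the competing bid is above both your value and your alternative bid.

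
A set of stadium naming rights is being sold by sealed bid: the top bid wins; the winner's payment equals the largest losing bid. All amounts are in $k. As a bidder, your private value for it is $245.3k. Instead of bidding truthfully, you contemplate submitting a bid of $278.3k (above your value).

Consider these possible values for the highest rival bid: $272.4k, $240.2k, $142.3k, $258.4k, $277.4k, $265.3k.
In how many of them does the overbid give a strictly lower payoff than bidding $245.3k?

4

The deviation hurts exactly when the highest competing bid lies strictly between $245.3k and $278.3k — overbidding then wins at a price above your value.
$272.4k: inside the interval → strictly worse (loss $27.1k).
$240.2k: below both → same outcome either way.
$142.3k: below both → same outcome either way.
$258.4k: inside the interval → strictly worse (loss $13.1k).
$277.4k: inside the interval → strictly worse (loss $32.1k).
$265.3k: inside the interval → strictly worse (loss $20k).
Count: 4.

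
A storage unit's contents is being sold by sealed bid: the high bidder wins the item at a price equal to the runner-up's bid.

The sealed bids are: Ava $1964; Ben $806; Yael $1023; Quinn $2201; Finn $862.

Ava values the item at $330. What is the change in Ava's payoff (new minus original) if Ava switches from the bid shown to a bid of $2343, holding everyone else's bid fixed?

−$1871

The highest bid among the other bidders is $2201; Ava's bid doesn't change that.
Original bid $1964: Ava is not highest (top rival bid is $2201); payoff $0.
Alternative bid $2343: Ava is highest, pays the top rival bid $2201; payoff $330 − $2201 = −$1871.
Change in payoff = −$1871 − ($0) = −$1871.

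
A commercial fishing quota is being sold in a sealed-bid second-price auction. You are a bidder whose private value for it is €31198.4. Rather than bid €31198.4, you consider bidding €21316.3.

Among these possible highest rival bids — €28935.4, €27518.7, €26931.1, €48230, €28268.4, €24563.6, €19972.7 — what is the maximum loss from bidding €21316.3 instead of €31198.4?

€6634.8

€28935.4: truthful gives €2263, deviation gives €0 → loss €2263.
€27518.7: truthful gives €3679.7, deviation gives €0 → loss €3679.7.
€26931.1: truthful gives €4267.3, deviation gives €0 → loss €4267.3.
€48230: same outcome either way → loss €0.
€28268.4: truthful gives €2930, deviation gives €0 → loss €2930.
€24563.6: truthful gives €6634.8, deviation gives €0 → loss €6634.8.
€19972.7: same outcome either way → loss €0.
Maximum loss: €6634.8.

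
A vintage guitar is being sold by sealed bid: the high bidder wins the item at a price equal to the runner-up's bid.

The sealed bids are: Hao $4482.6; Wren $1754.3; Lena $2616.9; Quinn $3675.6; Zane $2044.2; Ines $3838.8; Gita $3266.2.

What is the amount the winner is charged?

Highest bid: Hao at $4482.6, so Hao wins.
Second-highest bid: Ines at $3838.8 — that is the price the winner pays.

$3838.8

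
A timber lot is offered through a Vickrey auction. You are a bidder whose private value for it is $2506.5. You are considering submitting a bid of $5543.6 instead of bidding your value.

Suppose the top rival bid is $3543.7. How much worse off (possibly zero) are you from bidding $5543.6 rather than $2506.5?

$1037.2

Bidding your value $2506.5: you lose (since $2506.5 < $3543.7). Payoff $0.
Bidding $5543.6: you win and pay $3543.7. Payoff $2506.5 − $3543.7 = −$1037.2.
The competing bid $3543.7 lies between your value and your inflated bid, so overbidding wins an item priced above your value.
Loss from deviating = $0 − (−$1037.2) = $1037.2.
Because the price is fixed by the runner-up's bid, deviating from your value can only change a good outcome into a bad one — never the reverse.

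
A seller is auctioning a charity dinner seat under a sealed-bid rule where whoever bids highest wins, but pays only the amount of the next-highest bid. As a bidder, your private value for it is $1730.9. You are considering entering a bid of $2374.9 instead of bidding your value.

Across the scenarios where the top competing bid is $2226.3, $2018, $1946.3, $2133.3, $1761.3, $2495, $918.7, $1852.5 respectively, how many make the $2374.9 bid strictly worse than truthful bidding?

The deviation hurts exactly when the highest competing bid lies strictly between $1730.9 and $2374.9 — overbidding then wins at a price above your value.
$2226.3: inside the interval → strictly worse (loss $495.4).
$2018: inside the interval → strictly worse (loss $287.1).
$1946.3: inside the interval → strictly worse (loss $215.4).
$2133.3: inside the interval → strictly worse (loss $402.4).
$1761.3: inside the interval → strictly worse (loss $30.4).
$2495: above both → same outcome either way.
$918.7: below both → same outcome either way.
$1852.5: inside the interval → strictly worse (loss $121.6).
Count: 6.

6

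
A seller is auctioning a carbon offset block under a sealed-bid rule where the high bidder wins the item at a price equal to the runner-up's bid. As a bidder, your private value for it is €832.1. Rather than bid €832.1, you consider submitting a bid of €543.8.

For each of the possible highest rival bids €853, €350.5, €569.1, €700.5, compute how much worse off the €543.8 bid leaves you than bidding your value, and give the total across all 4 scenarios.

The deviation costs you only when the competing bid falls strictly between €543.8 and €832.1; elsewhere both bids give the same outcome.
€853: outcomes coincide → loss €0.
€350.5: outcomes coincide → loss €0.
€569.1: truthful payoff €263, deviation payoff €0 → loss €263.
€700.5: truthful payoff €131.6, deviation payoff €0 → loss €131.6.
Total loss = €263 + €131.6 = €394.6.

€394.6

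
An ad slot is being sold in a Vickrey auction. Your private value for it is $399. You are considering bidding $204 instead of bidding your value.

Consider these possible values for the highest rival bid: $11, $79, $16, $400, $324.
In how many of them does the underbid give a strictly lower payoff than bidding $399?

The deviation hurts exactly when the highest competing bid lies strictly between $204 and $399 — underbidding then forfeits a profitable win.
$11: below both → same outcome either way.
$79: below both → same outcome either way.
$16: below both → same outcome either way.
$400: above both → same outcome either way.
$324: inside the interval → strictly worse (loss $75).
Count: 1.

1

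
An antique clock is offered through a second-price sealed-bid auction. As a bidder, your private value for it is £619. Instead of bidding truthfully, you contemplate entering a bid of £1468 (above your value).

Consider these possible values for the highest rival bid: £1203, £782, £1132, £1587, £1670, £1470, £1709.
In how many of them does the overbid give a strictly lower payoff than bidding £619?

The deviation hurts exactly when the highest competing bid lies strictly between £619 and £1468 — overbidding then wins at a price above your value.
£1203: inside the interval → strictly worse (loss £584).
£782: inside the interval → strictly worse (loss £163).
£1132: inside the interval → strictly worse (loss £513).
£1587: above both → same outcome either way.
£1670: above both → same outcome either way.
£1470: above both → same outcome either way.
£1709: above both → same outcome either way.
Count: 3.

3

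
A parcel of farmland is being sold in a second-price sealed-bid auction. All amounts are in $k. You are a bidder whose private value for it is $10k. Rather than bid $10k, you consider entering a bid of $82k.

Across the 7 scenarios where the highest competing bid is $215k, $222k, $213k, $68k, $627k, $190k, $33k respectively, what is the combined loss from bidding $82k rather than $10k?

$81k

The deviation costs you only when the competing bid falls strictly between $10k and $82k; elsewhere both bids give the same outcome.
$215k: outcomes coincide → loss $0k.
$222k: outcomes coincide → loss $0k.
$213k: outcomes coincide → loss $0k.
$68k: truthful payoff $0k, deviation payoff −$58k → loss $58k.
$627k: outcomes coincide → loss $0k.
$190k: outcomes coincide → loss $0k.
$33k: truthful payoff $0k, deviation payoff −$23k → loss $23k.
Total loss = $58k + $23k = $81k.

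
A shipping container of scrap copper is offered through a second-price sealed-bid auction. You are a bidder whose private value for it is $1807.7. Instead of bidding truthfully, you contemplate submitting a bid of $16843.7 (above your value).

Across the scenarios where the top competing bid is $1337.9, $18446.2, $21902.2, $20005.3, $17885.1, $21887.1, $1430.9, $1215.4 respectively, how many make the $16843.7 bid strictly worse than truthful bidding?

0

The deviation hurts exactly when the highest competing bid lies strictly between $1807.7 and $16843.7 — overbidding then wins at a price above your value.
$1337.9: below both → same outcome either way.
$18446.2: above both → same outcome either way.
$21902.2: above both → same outcome either way.
$20005.3: above both → same outcome either way.
$17885.1: above both → same outcome either way.
$21887.1: above both → same outcome either way.
$1430.9: below both → same outcome either way.
$1215.4: below both → same outcome either way.
Count: 0.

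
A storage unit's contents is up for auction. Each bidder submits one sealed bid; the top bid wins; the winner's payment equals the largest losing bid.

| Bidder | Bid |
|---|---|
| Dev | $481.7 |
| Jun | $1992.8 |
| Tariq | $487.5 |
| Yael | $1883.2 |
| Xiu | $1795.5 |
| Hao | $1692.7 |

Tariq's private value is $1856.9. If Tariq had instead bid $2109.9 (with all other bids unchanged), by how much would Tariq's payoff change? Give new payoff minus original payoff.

The highest bid among the other bidders is $1992.8; Tariq's bid doesn't change that.
Original bid $487.5: Tariq is not highest (top rival bid is $1992.8); payoff $0.
Alternative bid $2109.9: Tariq is highest, pays the top rival bid $1992.8; payoff $1856.9 − $1992.8 = −$135.9.
Change in payoff = −$135.9 − ($0) = −$135.9.

−$135.9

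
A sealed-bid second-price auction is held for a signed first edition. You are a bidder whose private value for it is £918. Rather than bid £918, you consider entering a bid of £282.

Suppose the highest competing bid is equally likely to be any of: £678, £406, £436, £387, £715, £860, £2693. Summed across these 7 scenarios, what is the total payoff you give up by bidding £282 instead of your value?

The deviation costs you only when the competing bid falls strictly between £282 and £918; elsewhere both bids give the same outcome.
£678: truthful payoff £240, deviation payoff £0 → loss £240.
£406: truthful payoff £512, deviation payoff £0 → loss £512.
£436: truthful payoff £482, deviation payoff £0 → loss £482.
£387: truthful payoff £531, deviation payoff £0 → loss £531.
£715: truthful payoff £203, deviation payoff £0 → loss £203.
£860: truthful payoff £58, deviation payoff £0 → loss £58.
£2693: outcomes coincide → loss £0.
Total loss = £240 + £512 + £482 + £531 + £203 + £58 = £2026.

£2026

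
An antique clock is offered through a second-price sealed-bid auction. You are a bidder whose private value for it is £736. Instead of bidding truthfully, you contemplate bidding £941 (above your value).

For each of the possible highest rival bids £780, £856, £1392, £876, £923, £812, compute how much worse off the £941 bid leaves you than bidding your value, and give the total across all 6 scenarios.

The deviation costs you only when the competing bid falls strictly between £736 and £941; elsewhere both bids give the same outcome.
£780: truthful payoff £0, deviation payoff −£44 → loss £44.
£856: truthful payoff £0, deviation payoff −£120 → loss £120.
£1392: outcomes coincide → loss £0.
£876: truthful payoff £0, deviation payoff −£140 → loss £140.
£923: truthful payoff £0, deviation payoff −£187 → loss £187.
£812: truthful payoff £0, deviation payoff −£76 → loss £76.
Total loss = £44 + £120 + £140 + £187 + £76 = £567.
Because the price is fixed by the runner-up's bid, deviating from your value can only change a good outcome into a bad one — never the reverse.

£567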